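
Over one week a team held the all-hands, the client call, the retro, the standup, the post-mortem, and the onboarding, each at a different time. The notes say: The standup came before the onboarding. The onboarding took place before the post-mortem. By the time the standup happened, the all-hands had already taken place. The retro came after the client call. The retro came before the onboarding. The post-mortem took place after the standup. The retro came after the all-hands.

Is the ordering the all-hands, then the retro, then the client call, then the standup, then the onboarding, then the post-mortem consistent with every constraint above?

no

The constraints require the client call before the retro, but in the proposed sequence the retro appears ahead of the client call. That one violation is enough.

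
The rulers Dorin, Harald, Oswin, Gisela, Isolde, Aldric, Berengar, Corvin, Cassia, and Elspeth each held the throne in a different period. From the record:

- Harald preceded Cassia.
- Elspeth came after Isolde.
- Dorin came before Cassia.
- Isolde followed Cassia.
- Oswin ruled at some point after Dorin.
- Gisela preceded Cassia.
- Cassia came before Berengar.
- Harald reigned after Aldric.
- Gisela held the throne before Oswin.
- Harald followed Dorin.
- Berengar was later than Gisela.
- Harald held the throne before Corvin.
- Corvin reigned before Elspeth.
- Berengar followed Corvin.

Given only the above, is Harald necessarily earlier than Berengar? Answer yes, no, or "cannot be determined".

yes

Chain the constraints: Harald → Corvin → Berengar. Each link is directly stated, so Harald comes before Berengar.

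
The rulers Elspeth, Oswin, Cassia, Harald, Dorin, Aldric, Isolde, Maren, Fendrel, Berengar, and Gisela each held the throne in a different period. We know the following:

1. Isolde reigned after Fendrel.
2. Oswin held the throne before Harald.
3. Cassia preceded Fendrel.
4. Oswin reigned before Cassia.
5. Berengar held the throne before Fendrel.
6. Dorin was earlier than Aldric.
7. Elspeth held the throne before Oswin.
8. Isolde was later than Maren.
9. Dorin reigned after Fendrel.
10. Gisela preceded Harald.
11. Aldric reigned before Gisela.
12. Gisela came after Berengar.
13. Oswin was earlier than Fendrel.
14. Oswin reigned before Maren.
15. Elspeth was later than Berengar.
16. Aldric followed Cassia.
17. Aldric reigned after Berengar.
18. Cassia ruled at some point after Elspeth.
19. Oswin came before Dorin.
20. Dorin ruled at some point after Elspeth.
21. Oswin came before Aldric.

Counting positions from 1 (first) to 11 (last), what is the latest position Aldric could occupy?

9

Aldric must come before Gisela and Harald — 2 rulers forced after them.
Everything else can be placed before Aldric in some valid order, so Aldric can sit as late as position 11 − 2 = 9.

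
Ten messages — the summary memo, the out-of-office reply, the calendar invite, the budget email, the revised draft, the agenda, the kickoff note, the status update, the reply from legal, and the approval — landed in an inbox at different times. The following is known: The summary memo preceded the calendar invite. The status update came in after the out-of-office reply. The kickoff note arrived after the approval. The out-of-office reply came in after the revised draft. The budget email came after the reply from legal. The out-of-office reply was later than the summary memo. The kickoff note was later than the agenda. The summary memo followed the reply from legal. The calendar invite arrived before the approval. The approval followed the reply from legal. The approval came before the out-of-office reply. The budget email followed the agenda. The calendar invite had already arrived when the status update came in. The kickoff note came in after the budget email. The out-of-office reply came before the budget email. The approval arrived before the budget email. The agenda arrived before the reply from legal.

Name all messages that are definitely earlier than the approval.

the agenda, the calendar invite, the reply from legal, the summary memo

Directly stated before the approval: the calendar invite and the reply from legal.
The agenda reaches the approval via the agenda → the reply from legal → the approval.
The summary memo reaches the approval via the summary memo → the calendar invite → the approval.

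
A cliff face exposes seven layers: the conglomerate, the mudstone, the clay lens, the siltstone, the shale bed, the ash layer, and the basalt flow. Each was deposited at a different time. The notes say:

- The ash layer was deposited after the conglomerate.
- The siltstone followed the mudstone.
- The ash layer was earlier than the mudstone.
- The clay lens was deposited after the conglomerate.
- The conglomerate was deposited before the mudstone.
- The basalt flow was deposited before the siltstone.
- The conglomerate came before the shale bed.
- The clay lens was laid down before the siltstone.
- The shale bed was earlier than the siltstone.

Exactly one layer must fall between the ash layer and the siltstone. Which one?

Tracing the constraints gives the ash layer → the mudstone → the siltstone, so the mudstone sits after the ash layer and before the siltstone.
No other layer is forced both after the ash layer and before the siltstone.

the mudstone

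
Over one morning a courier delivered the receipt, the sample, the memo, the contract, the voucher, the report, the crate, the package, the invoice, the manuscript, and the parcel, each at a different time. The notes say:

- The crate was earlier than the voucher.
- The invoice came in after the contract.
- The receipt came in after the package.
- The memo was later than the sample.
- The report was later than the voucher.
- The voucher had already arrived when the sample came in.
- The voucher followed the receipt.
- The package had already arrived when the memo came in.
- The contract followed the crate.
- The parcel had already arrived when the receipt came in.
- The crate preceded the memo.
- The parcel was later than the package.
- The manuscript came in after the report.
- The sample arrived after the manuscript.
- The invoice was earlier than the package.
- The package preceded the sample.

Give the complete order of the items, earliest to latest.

the crate, the contract, the invoice, the package, the parcel, the receipt, the voucher, the report, the manuscript, the sample, the memo

The constraints fix every adjacent pair, so only one ordering works:
the crate → the contract → the invoice → the package → the parcel → the receipt → the voucher → the report → the manuscript → the sample → the memo.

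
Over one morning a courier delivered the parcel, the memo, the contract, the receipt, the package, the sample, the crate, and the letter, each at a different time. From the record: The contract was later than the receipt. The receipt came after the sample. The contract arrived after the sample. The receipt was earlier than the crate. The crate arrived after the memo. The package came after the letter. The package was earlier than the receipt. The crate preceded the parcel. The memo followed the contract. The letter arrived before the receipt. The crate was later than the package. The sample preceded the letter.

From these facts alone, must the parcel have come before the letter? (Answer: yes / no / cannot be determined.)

Tracing the constraints gives the letter → the receipt → the crate → the parcel, so the letter must come before the parcel.
That means the parcel cannot be before the letter.

no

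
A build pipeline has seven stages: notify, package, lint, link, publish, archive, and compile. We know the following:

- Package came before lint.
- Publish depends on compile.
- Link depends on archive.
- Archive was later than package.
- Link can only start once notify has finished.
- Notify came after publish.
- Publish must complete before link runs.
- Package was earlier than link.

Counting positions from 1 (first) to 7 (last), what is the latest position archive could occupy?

6

Archive must come before link — 1 stage forced after it.
Everything else can be placed before archive in some valid order, so archive can sit as late as position 7 − 1 = 6.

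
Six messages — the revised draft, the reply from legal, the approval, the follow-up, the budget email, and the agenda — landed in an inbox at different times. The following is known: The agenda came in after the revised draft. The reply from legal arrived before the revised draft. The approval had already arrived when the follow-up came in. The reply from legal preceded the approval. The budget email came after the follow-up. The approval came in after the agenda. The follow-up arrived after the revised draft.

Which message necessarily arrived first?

The reply from legal has a chain of constraints placing it before every other message, so the reply from legal must be first.

the reply from legal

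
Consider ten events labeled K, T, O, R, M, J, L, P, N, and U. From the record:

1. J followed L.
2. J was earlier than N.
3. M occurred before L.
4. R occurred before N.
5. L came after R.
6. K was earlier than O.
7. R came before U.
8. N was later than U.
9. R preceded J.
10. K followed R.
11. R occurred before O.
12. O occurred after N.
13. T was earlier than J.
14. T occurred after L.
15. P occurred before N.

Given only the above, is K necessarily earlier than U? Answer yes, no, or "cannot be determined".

cannot be determined

No chain of stated constraints runs from K to U, and none runs from U to K either.
So the relative order of K and U is not fixed by the given facts.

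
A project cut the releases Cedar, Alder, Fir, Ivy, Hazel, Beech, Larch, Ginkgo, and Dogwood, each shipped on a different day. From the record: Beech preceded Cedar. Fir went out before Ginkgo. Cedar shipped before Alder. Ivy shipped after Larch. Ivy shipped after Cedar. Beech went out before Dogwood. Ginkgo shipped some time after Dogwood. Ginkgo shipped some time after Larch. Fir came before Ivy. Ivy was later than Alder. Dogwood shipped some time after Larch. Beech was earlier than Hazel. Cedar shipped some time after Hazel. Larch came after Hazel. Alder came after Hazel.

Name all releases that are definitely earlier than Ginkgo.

Directly stated before Ginkgo: Dogwood, Fir, and Larch.
Beech reaches Ginkgo via Beech → Dogwood → Ginkgo.
Hazel reaches Ginkgo via Hazel → Larch → Ginkgo.
No chain forces Cedar (or any of the others) ahead of Ginkgo.

Beech, Dogwood, Fir, Hazel, Larch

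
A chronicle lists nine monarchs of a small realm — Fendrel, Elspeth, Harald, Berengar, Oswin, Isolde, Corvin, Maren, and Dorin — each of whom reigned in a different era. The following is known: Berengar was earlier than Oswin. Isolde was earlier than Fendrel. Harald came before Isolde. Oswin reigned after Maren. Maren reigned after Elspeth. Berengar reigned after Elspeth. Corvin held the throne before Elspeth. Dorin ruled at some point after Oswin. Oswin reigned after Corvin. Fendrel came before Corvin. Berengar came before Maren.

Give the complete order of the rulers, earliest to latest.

Harald, Isolde, Fendrel, Corvin, Elspeth, Berengar, Maren, Oswin, Dorin

The constraints fix every adjacent pair, so only one ordering works:
Harald → Isolde → Fendrel → Corvin → Elspeth → Berengar → Maren → Oswin → Dorin.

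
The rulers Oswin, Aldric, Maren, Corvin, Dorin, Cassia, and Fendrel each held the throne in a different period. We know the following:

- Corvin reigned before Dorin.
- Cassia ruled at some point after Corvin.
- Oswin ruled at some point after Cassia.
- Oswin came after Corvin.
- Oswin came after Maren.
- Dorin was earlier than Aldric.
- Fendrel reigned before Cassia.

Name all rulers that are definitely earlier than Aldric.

Directly stated before Aldric: Dorin.
Corvin reaches Aldric via Corvin → Dorin → Aldric.

Corvin, Dorin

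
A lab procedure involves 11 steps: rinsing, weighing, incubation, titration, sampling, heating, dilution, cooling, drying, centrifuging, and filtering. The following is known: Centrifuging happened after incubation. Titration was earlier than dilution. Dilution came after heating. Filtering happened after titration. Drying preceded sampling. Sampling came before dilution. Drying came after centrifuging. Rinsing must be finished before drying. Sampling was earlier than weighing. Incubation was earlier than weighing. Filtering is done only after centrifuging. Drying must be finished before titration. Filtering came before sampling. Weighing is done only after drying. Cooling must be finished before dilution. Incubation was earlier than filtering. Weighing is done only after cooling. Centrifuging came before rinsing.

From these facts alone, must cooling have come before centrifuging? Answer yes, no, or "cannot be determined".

cannot be determined

No chain of stated constraints runs from cooling to centrifuging, and none runs from centrifuging to cooling either.
So the relative order of cooling and centrifuging is not fixed by the given facts.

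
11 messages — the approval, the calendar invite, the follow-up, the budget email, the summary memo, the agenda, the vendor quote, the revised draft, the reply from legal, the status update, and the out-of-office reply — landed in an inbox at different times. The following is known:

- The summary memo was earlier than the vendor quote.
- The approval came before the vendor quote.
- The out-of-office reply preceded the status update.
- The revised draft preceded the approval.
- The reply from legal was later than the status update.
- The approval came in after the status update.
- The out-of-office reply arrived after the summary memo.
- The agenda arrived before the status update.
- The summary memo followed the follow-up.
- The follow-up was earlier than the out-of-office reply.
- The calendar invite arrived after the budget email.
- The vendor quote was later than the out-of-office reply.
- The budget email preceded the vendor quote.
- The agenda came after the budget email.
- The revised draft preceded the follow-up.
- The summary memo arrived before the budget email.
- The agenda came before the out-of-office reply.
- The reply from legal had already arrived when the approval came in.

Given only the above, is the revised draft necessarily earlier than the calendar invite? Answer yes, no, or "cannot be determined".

Chain the constraints: the revised draft → the follow-up → the summary memo → the budget email → the calendar invite. Each link is directly stated, so the revised draft comes before the calendar invite.

yes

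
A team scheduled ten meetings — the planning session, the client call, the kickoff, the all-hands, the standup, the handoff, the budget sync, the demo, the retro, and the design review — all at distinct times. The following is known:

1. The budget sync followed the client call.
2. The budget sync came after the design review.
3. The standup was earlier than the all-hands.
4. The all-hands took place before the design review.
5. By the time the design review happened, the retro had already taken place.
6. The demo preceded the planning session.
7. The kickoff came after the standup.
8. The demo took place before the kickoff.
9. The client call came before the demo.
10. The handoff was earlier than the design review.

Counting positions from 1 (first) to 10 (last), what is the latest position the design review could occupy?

The design review must come before the budget sync — 1 meeting forced after it.
Everything else can be placed before the design review in some valid order, so the design review can sit as late as position 10 − 1 = 9.

9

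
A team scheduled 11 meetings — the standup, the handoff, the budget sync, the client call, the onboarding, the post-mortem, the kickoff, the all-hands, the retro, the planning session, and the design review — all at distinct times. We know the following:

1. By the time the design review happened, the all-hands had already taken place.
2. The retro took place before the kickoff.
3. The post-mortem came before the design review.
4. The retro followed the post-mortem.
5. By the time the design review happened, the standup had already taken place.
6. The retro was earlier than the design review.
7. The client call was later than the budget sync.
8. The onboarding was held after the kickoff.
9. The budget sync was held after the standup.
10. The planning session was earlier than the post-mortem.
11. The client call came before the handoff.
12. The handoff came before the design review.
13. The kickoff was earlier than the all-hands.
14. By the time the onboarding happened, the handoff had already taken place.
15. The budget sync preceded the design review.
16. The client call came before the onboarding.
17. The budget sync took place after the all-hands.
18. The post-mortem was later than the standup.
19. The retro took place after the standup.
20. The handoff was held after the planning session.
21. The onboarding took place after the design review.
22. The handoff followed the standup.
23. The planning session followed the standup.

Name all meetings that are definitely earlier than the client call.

Directly stated before the client call: the budget sync.
The all-hands reaches the client call via the all-hands → the budget sync → the client call.
The kickoff reaches the client call via the kickoff → the all-hands → the budget sync → the client call.
The planning session reaches the client call via the planning session → the post-mortem → the retro → the kickoff → the all-hands → the budget sync → the client call.
Likewise the post-mortem, the retro, and the standup each reach the client call by chaining the stated constraints.

the all-hands, the budget sync, the kickoff, the planning session, the post-mortem, the retro, the standup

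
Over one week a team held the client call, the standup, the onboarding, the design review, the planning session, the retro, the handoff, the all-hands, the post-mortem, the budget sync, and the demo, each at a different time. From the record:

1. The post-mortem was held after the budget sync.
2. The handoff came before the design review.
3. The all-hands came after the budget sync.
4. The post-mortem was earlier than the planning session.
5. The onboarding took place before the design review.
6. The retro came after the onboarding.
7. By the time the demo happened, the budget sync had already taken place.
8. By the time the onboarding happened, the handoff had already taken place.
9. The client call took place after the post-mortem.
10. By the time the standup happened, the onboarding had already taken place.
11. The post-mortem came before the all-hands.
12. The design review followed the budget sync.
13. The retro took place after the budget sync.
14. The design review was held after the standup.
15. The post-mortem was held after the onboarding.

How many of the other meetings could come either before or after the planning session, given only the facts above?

Forced before the planning session: the budget sync, the handoff, the onboarding, and the post-mortem.
That leaves the all-hands, the client call, the demo, the design review, the retro, and the standup with no forced order relative to the planning session — 6.

6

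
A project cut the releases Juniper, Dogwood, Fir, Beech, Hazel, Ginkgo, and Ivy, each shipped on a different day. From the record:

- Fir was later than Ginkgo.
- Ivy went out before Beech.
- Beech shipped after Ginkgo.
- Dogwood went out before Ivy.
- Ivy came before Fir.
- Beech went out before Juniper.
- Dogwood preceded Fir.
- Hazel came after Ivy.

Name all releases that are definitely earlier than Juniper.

Beech, Dogwood, Ginkgo, Ivy

Directly stated before Juniper: Beech.
Dogwood reaches Juniper via Dogwood → Ivy → Beech → Juniper.
Ginkgo reaches Juniper via Ginkgo → Beech → Juniper.
Ivy reaches Juniper via Ivy → Beech → Juniper.
No chain forces Fir (or any of the others) ahead of Juniper.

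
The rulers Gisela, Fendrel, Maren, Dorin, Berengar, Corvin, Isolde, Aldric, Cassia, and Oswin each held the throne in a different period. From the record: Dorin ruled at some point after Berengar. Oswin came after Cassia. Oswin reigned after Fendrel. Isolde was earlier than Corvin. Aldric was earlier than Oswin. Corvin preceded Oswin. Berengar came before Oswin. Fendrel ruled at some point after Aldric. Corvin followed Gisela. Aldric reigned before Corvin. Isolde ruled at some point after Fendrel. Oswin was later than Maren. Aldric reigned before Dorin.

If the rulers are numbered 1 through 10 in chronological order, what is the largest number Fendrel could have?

Fendrel must come before Corvin, Isolde, and Oswin — 3 rulers forced after them.
Everything else can be placed before Fendrel in some valid order, so Fendrel can sit as late as position 10 − 3 = 7.

7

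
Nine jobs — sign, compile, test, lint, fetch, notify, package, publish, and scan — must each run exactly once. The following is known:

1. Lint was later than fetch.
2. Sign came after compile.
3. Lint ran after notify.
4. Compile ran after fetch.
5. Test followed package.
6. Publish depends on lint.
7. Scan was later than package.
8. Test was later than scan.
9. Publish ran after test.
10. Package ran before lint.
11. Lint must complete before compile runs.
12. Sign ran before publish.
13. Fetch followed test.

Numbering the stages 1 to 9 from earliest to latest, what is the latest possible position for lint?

6

Lint must come before compile, publish, and sign — 3 stages forced after it.
Everything else can be placed before lint in some valid order, so lint can sit as late as position 9 − 3 = 6.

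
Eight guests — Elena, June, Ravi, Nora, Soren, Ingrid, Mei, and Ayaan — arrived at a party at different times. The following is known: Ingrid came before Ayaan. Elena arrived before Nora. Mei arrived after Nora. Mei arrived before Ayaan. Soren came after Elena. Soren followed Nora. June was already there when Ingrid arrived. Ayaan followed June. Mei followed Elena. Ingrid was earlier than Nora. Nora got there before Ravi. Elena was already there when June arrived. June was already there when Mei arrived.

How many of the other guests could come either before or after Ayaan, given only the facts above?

2

Forced before Ayaan: Elena, Ingrid, June, Mei, and Nora.
That leaves Ravi and Soren with no forced order relative to Ayaan — 2.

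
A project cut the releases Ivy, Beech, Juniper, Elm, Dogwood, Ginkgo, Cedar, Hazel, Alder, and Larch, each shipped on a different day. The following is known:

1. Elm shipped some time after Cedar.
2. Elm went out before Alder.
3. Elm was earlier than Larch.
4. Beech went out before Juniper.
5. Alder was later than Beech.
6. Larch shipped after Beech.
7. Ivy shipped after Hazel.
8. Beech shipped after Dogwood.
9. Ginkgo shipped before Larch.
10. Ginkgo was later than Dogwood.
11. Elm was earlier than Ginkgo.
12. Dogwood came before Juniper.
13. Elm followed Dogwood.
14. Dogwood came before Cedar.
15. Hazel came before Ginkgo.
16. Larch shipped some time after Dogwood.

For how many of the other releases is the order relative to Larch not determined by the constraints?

3

Forced before Larch: Beech, Cedar, Dogwood, Elm, Ginkgo, and Hazel.
That leaves Alder, Ivy, and Juniper with no forced order relative to Larch — 3.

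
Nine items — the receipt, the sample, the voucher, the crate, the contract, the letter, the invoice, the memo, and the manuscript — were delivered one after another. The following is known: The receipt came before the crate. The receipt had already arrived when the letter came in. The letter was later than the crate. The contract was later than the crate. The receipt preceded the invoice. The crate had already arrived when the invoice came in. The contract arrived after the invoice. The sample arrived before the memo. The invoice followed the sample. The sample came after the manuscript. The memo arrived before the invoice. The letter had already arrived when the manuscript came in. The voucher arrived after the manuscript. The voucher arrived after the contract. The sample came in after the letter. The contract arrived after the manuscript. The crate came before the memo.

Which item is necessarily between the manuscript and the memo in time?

Tracing the constraints gives the manuscript → the sample → the memo, so the sample sits after the manuscript and before the memo.
No other item is forced both after the manuscript and before the memo.

the sample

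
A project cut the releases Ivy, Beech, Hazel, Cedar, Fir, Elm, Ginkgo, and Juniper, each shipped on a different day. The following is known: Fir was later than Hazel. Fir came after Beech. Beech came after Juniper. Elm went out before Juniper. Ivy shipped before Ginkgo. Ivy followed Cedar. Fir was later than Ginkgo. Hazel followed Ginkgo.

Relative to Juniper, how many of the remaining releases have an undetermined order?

Forced before Juniper: Elm; forced after Juniper: Beech and Fir.
That leaves Cedar, Ginkgo, Hazel, and Ivy with no forced order relative to Juniper — 4.

4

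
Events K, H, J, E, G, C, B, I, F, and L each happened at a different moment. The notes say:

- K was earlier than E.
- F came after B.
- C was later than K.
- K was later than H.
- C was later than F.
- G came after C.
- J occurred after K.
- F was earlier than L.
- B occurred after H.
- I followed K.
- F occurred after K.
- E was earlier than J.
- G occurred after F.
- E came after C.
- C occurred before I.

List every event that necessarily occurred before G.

Directly stated before G: C and F.
B reaches G via B → F → G.
H reaches G via H → K → C → G.
K reaches G via K → C → G.
No chain forces J (or any of the others) ahead of G.

B, C, F, H, K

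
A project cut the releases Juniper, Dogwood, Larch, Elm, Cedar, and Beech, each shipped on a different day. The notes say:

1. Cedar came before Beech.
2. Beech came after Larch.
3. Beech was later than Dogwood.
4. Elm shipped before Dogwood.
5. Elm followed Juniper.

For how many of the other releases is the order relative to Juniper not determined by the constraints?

2

Forced after Juniper: Beech, Dogwood, and Elm.
That leaves Cedar and Larch with no forced order relative to Juniper — 2.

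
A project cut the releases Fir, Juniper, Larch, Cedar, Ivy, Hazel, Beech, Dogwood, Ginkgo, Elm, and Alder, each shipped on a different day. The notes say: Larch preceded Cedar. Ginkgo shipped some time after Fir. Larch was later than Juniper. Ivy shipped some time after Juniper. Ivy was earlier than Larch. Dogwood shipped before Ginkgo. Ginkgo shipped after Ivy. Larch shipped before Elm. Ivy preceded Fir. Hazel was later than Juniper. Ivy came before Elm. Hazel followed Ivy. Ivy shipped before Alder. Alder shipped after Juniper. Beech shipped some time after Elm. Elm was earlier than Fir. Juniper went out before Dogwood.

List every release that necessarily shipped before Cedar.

Directly stated before Cedar: Larch.
Ivy reaches Cedar via Ivy → Larch → Cedar.
Juniper reaches Cedar via Juniper → Larch → Cedar.
No chain forces Beech (or any of the others) ahead of Cedar.

Ivy, Juniper, Larch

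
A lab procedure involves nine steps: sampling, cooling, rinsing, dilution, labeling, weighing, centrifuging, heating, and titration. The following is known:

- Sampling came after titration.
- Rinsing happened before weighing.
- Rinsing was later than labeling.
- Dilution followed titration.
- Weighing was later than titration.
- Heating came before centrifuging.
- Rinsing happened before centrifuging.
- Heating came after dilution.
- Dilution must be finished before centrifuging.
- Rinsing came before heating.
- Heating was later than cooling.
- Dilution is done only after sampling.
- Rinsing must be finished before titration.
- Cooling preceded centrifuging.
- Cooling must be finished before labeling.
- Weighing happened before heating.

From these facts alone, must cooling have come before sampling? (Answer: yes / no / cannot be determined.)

Chain the constraints: cooling → labeling → rinsing → titration → sampling. Each link is directly stated, so cooling comes before sampling.

yes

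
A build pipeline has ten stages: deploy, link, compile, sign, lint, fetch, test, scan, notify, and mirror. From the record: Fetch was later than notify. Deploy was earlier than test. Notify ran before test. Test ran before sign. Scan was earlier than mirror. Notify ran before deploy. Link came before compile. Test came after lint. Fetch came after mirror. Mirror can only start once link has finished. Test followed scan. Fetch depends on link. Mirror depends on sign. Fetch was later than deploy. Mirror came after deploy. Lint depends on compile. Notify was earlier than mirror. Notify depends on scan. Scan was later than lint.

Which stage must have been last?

fetch

Every other stage has a chain of constraints placing it before fetch, so fetch is last.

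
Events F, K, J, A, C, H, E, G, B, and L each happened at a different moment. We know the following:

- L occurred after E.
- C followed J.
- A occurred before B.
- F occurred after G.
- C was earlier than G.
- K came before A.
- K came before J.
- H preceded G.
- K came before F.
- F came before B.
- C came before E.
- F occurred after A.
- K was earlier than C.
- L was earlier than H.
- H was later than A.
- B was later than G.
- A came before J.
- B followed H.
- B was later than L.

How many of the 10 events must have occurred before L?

5

Directly stated before L: E.
A reaches L via A → J → C → E → L.
C reaches L via C → E → L.
J reaches L via J → C → E → L.
Likewise K reaches L by chaining the stated constraints.
That's A, C, E, J, and K — 5 in all.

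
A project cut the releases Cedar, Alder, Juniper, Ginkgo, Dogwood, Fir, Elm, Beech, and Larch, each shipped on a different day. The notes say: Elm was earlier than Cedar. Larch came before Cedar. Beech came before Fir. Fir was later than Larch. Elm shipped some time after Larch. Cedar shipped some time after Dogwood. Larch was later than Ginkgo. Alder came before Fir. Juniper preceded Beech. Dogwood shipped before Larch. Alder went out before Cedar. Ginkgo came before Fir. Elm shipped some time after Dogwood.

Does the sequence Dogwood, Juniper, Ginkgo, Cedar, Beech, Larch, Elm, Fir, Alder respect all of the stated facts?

no

The constraints require Alder before Cedar, but in the proposed sequence Cedar appears ahead of Alder. That one violation is enough.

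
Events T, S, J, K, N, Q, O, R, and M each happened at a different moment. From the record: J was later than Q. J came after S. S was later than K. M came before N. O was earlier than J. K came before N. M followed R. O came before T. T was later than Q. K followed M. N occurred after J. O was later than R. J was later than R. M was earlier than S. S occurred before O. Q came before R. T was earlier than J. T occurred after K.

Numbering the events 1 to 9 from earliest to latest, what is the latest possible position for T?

T must come before J and N — 2 events forced after it.
Everything else can be placed before T in some valid order, so T can sit as late as position 9 − 2 = 7.

7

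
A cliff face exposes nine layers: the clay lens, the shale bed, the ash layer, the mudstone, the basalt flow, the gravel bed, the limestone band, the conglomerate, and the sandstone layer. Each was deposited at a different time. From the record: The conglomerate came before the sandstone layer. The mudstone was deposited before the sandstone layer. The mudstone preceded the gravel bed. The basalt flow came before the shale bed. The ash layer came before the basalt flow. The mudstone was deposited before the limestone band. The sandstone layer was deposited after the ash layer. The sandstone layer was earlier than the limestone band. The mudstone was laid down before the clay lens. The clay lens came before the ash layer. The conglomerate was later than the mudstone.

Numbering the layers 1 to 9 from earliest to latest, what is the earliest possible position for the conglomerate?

2

The mudstone must come before the conglomerate — 1 forced predecessor.
Nothing else is forced ahead of the conglomerate, so its earliest slot is position 1 + 1 = 2.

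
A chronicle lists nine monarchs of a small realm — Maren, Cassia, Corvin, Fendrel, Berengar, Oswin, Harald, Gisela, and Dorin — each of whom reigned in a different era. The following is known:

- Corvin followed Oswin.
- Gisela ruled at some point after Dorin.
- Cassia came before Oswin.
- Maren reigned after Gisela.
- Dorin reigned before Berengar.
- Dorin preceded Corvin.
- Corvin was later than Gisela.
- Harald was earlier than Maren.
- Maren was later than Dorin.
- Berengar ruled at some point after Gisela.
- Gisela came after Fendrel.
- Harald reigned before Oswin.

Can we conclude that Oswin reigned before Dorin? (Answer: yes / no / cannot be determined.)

No chain of stated constraints runs from Oswin to Dorin, and none runs from Dorin to Oswin either.
So the relative order of Oswin and Dorin is not fixed by the given facts.

cannot be determined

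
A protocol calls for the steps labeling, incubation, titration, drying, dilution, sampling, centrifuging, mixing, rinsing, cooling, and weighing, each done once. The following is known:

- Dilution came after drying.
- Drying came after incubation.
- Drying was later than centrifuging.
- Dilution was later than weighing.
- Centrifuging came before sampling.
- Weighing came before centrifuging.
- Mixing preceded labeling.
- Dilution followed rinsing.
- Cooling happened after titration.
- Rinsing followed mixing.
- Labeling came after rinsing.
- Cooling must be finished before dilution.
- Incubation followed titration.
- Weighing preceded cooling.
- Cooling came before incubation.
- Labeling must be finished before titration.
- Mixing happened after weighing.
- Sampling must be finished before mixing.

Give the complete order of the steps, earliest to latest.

The constraints fix every adjacent pair, so only one ordering works:
weighing → centrifuging → sampling → mixing → rinsing → labeling → titration → cooling → incubation → drying → dilution.

weighing, centrifuging, sampling, mixing, rinsing, labeling, titration, cooling, incubation, drying, dilution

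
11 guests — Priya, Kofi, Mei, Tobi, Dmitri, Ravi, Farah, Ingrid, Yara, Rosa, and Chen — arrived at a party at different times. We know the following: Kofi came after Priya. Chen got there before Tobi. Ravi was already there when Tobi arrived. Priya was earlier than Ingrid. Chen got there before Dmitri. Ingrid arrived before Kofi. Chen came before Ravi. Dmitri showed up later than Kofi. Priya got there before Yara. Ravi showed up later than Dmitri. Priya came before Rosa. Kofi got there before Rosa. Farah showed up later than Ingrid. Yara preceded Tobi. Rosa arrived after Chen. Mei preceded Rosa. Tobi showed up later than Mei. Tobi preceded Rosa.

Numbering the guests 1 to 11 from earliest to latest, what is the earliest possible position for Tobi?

9

Chen, Dmitri, Ingrid, Kofi, Mei, Priya, Ravi, and Yara must all come before Tobi — 8 forced predecessors.
Nothing else is forced ahead of Tobi, so their earliest slot is position 8 + 1 = 9.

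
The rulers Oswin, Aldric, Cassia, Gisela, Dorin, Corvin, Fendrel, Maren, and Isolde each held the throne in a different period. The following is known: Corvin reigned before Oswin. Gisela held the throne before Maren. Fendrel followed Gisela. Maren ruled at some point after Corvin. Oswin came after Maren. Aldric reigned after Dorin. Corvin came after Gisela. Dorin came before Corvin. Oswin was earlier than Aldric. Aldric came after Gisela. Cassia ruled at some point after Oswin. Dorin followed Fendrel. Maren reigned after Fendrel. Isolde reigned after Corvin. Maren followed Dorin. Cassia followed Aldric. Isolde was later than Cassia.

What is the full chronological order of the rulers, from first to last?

Gisela, Fendrel, Dorin, Corvin, Maren, Oswin, Aldric, Cassia, Isolde

The constraints fix every adjacent pair, so only one ordering works:
Gisela → Fendrel → Dorin → Corvin → Maren → Oswin → Aldric → Cassia → Isolde.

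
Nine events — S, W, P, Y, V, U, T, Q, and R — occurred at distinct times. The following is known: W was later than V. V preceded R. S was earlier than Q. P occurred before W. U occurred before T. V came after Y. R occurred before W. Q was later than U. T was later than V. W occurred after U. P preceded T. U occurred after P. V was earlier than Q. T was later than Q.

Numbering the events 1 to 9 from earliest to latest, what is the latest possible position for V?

5

V must come before Q, R, T, and W — 4 events forced after it.
Everything else can be placed before V in some valid order, so V can sit as late as position 9 − 4 = 5.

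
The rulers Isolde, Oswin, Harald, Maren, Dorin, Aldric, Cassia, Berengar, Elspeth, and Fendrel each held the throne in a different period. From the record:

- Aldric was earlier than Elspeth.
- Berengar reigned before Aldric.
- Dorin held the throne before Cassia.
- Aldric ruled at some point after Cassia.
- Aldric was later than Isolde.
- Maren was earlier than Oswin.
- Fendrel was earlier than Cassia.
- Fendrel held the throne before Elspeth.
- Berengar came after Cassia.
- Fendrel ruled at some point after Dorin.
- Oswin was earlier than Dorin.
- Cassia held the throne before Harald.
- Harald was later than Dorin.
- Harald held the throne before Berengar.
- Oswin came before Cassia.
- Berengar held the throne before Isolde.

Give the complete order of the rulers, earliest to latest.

The constraints fix every adjacent pair, so only one ordering works:
Maren → Oswin → Dorin → Fendrel → Cassia → Harald → Berengar → Isolde → Aldric → Elspeth.

Maren, Oswin, Dorin, Fendrel, Cassia, Harald, Berengar, Isolde, Aldric, Elspeth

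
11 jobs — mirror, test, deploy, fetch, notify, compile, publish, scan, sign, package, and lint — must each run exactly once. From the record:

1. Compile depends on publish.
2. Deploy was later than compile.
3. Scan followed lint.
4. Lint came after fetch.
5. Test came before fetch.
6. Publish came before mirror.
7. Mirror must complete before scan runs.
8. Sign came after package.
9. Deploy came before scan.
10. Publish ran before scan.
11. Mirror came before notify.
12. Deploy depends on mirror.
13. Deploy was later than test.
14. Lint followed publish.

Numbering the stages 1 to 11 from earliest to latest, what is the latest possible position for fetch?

9

Fetch must come before lint and scan — 2 stages forced after it.
Everything else can be placed before fetch in some valid order, so fetch can sit as late as position 11 − 2 = 9.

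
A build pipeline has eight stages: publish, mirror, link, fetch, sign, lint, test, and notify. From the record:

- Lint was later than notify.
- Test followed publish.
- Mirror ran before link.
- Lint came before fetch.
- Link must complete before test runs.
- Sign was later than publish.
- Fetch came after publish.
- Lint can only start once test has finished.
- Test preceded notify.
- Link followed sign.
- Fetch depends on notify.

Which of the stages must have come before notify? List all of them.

Directly stated before notify: test.
Link reaches notify via link → test → notify.
Mirror reaches notify via mirror → link → test → notify.
Publish reaches notify via publish → test → notify.
Likewise sign reaches notify by chaining the stated constraints.
No chain forces lint (or any of the others) ahead of notify.

link, mirror, publish, sign, test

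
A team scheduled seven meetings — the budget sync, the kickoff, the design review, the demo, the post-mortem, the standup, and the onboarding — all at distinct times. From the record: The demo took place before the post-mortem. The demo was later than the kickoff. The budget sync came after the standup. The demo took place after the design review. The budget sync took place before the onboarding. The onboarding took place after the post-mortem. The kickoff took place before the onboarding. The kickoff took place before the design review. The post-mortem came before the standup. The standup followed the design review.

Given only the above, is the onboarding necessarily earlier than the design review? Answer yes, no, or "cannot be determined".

no

Tracing the constraints gives the design review → the demo → the post-mortem → the onboarding, so the design review must come before the onboarding.
That means the onboarding cannot be before the design review.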